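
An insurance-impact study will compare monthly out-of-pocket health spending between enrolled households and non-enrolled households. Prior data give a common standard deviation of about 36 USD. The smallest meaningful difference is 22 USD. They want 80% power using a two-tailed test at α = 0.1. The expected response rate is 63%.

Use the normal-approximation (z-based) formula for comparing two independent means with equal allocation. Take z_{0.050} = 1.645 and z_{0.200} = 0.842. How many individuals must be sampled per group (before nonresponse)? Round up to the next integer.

n = (z_{α/2} + z_β)² · (σ₁² + σ₂²) / δ²
  = (1.645 + 0.842)² · (2·36² = 2592) / 22²
  = 6.1852 · 2592 / 484
  = 33.12
Adjust for 63% response: 33.12 / 0.63 = 52.58.
Round up → n = 53 per group.

n = 53 per group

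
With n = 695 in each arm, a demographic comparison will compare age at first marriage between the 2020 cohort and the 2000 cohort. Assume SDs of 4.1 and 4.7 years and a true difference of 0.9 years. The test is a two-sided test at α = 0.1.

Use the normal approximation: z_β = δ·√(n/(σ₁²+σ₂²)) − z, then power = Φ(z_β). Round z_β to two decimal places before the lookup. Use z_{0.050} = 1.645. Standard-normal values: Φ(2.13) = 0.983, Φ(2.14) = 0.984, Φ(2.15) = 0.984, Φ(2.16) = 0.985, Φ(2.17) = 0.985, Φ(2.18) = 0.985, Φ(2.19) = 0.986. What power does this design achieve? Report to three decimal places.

Power ≈ 0.985

z_β = δ·√(n/(σ₁²+σ₂²)) − z_{α/2}
    = 0.9 · √(695/38.9) − 1.645
    = 0.9 · 4.22686 − 1.645
    = 3.8042 − 1.645 = 2.1592 → 2.16
Power = Φ(2.16) = 0.985.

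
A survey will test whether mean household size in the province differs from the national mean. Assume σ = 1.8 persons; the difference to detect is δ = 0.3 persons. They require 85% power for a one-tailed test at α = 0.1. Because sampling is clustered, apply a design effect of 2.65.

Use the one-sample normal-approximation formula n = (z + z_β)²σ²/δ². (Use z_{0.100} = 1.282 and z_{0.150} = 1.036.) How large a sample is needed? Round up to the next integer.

n = (z_α + z_β)² · σ² / δ²
  = (1.282 + 1.036)² · 1.8² / 0.3²
  = 5.3731 · 3.24 / 0.09
  = 193.43
Design effect: 2.65 × 193.43 = 512.60.
Round up → n = 513.

n = 513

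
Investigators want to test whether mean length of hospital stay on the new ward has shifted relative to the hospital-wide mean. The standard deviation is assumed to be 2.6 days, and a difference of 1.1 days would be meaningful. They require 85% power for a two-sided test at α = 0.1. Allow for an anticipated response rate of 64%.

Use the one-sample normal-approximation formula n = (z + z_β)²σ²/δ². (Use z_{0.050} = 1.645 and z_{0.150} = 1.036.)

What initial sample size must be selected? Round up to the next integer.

n = (z_{α/2} + z_β)² · σ² / δ²
  = (1.645 + 1.036)² · 2.6² / 1.1²
  = 7.1878 · 6.76 / 1.21
  = 40.16
Adjust for 64% response: 40.16 / 0.64 = 62.74.
Round up → n = 63.

n = 63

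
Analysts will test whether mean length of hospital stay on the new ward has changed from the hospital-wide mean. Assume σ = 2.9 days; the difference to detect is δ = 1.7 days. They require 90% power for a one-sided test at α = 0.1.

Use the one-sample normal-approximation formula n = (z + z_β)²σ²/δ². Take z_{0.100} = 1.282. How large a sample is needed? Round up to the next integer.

n = (z_α + z_β)² · σ² / δ²
  = (1.282 + 1.282)² · 2.9² / 1.7²
  = 6.5741 · 8.41 / 2.89
  = 19.13
Round up → n = 20.

n = 20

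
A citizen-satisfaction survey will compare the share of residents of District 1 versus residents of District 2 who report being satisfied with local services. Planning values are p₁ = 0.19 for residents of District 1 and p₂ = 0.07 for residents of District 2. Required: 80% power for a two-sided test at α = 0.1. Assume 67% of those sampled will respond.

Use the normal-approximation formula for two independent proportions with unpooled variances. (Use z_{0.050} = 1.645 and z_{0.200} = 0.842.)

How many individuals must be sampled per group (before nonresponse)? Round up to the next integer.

n = 141 per group

n = (z_{α/2} + z_β)² · [p₁(1−p₁) + p₂(1−p₂)] / (p₁ − p₂)²
  = (1.645 + 0.842)² · (0.19·0.81 + 0.07·0.93) / (0.12)²
  = (2.487)² · (0.1539 + 0.0651) / 0.0144
  = 6.1852 · 0.2190 / 0.0144
  = 94.07
Adjust for 67% response: 94.07 / 0.67 = 140.40.
Round up → n = 141 per group.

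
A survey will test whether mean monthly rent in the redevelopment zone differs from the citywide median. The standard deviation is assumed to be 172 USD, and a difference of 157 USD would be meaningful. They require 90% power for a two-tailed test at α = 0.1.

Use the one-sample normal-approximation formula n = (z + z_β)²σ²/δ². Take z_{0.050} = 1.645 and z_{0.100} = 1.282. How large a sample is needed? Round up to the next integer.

n = 11

n = (z_{α/2} + z_β)² · σ² / δ²
  = (1.645 + 1.282)² · 172² / 157²
  = 8.5673 · 29584 / 24649
  = 10.28
Round up → n = 11.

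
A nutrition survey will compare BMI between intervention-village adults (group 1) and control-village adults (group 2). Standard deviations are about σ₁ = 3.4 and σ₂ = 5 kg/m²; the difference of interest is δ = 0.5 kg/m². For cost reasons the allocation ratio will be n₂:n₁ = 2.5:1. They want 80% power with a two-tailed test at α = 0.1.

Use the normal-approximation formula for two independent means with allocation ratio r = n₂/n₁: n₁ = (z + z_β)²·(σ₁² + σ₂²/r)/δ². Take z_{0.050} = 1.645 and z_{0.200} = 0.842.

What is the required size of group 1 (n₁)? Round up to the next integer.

n₁ = (z_{α/2} + z_β)² · (σ₁² + σ₂²/r) / δ²
   = (1.645 + 0.842)² · (3.4² + 5²/2.5) / 0.5²
   = 6.1852 · (11.56 + 10) / 0.25
   = 6.1852 · 21.56 / 0.25
   = 533.41
Round up → n₁ = 534; n₂ = r·n₁ = 2.5 × 534 = 1335.

n₁ = 534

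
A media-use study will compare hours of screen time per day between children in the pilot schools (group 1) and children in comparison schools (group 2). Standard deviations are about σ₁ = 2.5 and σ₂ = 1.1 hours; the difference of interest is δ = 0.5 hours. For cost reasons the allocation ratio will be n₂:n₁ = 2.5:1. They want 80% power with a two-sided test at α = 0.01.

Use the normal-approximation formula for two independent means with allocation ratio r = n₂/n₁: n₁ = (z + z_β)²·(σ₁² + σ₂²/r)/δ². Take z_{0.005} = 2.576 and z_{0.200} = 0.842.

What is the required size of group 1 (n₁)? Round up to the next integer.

n₁ = 315

n₁ = (z_{α/2} + z_β)² · (σ₁² + σ₂²/r) / δ²
   = (2.576 + 0.842)² · (2.5² + 1.1²/2.5) / 0.5²
   = 11.6827 · (6.25 + 0.484) / 0.25
   = 11.6827 · 6.734 / 0.25
   = 314.69
Round up → n₁ = 315; n₂ = r·n₁ = 2.5 × 315 = 788.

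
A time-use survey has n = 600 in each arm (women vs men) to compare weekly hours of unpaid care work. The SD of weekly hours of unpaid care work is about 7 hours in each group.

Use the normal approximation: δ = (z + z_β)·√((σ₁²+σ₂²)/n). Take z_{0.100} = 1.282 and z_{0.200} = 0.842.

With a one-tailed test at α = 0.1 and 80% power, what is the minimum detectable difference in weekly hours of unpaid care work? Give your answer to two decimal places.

δ = (z_α + z_β) · √((σ₁²+σ₂²)/n)
  = (1.282 + 0.842) · √(98/600)
  = 2.124 · √0.16333
  = 2.124 · 0.4041
  = 0.8584

Minimum detectable difference ≈ 0.86 hours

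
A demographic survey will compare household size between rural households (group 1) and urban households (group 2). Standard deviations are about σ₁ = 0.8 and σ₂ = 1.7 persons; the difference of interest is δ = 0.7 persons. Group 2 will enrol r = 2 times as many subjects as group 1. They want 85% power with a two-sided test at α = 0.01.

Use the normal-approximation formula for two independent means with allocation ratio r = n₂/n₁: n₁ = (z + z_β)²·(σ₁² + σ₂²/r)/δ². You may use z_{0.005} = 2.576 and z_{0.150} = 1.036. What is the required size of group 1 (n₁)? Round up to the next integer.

n₁ = (z_{α/2} + z_β)² · (σ₁² + σ₂²/r) / δ²
   = (2.576 + 1.036)² · (0.8² + 1.7²/2) / 0.7²
   = 13.0465 · (0.64 + 1.445) / 0.49
   = 13.0465 · 2.085 / 0.49
   = 55.51
Round up → n₁ = 56; n₂ = r·n₁ = 2 × 56 = 112.

n₁ = 56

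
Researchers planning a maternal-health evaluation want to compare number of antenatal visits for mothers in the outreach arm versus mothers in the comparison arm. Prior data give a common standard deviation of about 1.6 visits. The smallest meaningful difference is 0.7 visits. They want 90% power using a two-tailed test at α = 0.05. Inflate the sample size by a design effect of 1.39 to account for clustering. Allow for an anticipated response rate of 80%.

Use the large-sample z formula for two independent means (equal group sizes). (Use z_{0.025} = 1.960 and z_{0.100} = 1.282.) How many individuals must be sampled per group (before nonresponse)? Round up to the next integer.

n = 191 per group

n = (z_{α/2} + z_β)² · (σ₁² + σ₂²) / δ²
  = (1.960 + 1.282)² · (2·1.6² = 5.12) / 0.7²
  = 10.5106 · 5.12 / 0.49
  = 109.82
Design effect: 1.39 × 109.82 = 152.66.
Adjust for 80% response: 152.66 / 0.80 = 190.82.
Round up → n = 191 per group.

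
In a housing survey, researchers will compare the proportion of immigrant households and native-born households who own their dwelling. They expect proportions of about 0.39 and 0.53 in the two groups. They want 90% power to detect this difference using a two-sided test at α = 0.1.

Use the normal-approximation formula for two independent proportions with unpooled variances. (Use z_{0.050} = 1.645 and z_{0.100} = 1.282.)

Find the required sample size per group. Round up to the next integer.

n = (z_{α/2} + z_β)² · [p₁(1−p₁) + p₂(1−p₂)] / (p₁ − p₂)²
  = (1.645 + 1.282)² · (0.39·0.61 + 0.53·0.47) / (-0.14)²
  = (2.927)² · (0.2379 + 0.2491) / 0.0196
  = 8.5673 · 0.4870 / 0.0196
  = 212.87
Round up → n = 213 per group.

n = 213 per group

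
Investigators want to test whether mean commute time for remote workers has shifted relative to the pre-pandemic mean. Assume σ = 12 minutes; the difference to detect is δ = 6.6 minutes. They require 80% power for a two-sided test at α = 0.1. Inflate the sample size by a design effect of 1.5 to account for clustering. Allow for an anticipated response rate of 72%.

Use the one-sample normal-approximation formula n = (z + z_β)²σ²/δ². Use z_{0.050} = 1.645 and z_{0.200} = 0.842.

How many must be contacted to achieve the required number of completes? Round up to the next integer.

n = 43

n = (z_{α/2} + z_β)² · σ² / δ²
  = (1.645 + 0.842)² · 12² / 6.6²
  = 6.1852 · 144 / 43.56
  = 20.45
Design effect: 1.5 × 20.45 = 30.67.
Adjust for 72% response: 30.67 / 0.72 = 42.60.
Round up → n = 43.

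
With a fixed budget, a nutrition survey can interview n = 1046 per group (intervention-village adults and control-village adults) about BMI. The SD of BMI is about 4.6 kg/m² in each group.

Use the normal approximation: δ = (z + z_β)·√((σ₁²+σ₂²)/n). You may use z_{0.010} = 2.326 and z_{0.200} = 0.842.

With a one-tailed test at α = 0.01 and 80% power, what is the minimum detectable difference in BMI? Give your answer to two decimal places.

Minimum detectable difference ≈ 0.64 kg/m²

δ = (z_α + z_β) · √((σ₁²+σ₂²)/n)
  = (2.326 + 0.842) · √(42.32/1046)
  = 3.168 · √0.04046
  = 3.168 · 0.2011
  = 0.6372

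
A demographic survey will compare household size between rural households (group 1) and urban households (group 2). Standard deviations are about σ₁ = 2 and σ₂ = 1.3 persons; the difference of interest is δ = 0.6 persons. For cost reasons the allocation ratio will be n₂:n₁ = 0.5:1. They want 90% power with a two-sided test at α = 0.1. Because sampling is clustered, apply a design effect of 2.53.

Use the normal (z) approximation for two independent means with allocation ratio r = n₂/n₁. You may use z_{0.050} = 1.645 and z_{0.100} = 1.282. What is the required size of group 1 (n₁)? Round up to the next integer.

n₁ = 445

n₁ = (z_{α/2} + z_β)² · (σ₁² + σ₂²/r) / δ²
   = (1.645 + 1.282)² · (2² + 1.3²/0.5) / 0.6²
   = 8.5673 · (4 + 3.38) / 0.36
   = 8.5673 · 7.38 / 0.36
   = 175.63
Design effect: 2.53 × 175.63 = 444.34.
Round up → n₁ = 445; n₂ = r·n₁ = 0.5 × 445 = 223.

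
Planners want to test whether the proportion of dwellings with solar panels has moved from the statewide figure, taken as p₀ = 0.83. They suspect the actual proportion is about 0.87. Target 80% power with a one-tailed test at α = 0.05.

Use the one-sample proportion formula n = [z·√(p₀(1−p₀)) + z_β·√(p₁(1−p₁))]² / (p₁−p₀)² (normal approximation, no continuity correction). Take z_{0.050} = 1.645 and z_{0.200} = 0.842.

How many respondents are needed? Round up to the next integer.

n = [z_α·√(p₀q₀) + z_β·√(p₁q₁)]² / (p₁ − p₀)²
  = [1.645·√(0.83·0.17) + 0.842·√(0.87·0.13)]² / (0.04)²
  = [1.645·0.3756 + 0.842·0.3363]² / 0.0016
  = [0.9011]² / 0.0016
  = 507.47
Round up → n = 508.

n = 508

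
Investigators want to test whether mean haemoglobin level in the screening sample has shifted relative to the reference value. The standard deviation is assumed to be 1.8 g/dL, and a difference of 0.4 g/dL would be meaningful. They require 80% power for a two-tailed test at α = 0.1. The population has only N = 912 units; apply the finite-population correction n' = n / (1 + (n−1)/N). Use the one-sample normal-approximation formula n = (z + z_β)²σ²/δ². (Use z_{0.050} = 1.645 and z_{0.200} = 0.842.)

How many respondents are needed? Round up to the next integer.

n = 111

n = (z_{α/2} + z_β)² · σ² / δ²
  = (1.645 + 0.842)² · 1.8² / 0.4²
  = 6.1852 · 3.24 / 0.16
  = 125.25
Finite-population correction (N = 912): 125.25 / (1 + (125.25 − 1)/912) = 110.23.
Round up → n = 111.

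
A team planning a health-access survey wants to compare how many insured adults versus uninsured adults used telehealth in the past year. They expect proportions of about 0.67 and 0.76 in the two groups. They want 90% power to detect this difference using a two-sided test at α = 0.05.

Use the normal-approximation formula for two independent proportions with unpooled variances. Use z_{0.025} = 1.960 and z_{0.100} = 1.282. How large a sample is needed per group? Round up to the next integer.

n = (z_{α/2} + z_β)² · [p₁(1−p₁) + p₂(1−p₂)] / (p₁ − p₂)²
  = (1.960 + 1.282)² · (0.67·0.33 + 0.76·0.24) / (-0.09)²
  = (3.242)² · (0.2211 + 0.1824) / 0.0081
  = 10.5106 · 0.4035 / 0.0081
  = 523.58
Round up → n = 524 per group.

n = 524 per group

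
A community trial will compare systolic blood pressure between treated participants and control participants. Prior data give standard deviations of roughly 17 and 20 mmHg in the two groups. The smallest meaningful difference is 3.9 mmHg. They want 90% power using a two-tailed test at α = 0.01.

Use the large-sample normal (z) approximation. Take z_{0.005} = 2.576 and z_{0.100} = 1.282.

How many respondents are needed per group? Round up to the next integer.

n = 675 per group

n = (z_{α/2} + z_β)² · (σ₁² + σ₂²) / δ²
  = (2.576 + 1.282)² · (17² + 20² = 689) / 3.9²
  = 14.8842 · 689 / 15.21
  = 674.24
Round up → n = 675 per group.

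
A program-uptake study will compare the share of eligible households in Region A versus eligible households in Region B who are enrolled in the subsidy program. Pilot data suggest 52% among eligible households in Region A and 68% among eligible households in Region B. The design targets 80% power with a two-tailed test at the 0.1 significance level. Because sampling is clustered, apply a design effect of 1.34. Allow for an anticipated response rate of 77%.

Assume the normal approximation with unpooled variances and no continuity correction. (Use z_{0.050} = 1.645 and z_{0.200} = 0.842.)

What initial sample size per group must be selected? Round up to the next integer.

n = (z_{α/2} + z_β)² · [p₁(1−p₁) + p₂(1−p₂)] / (p₁ − p₂)²
  = (1.645 + 0.842)² · (0.52·0.48 + 0.68·0.32) / (-0.16)²
  = (2.487)² · (0.2496 + 0.2176) / 0.0256
  = 6.1852 · 0.4672 / 0.0256
  = 112.88
Design effect: 1.34 × 112.88 = 151.26.
Adjust for 77% response: 151.26 / 0.77 = 196.44.
Round up → n = 197 per group.

n = 197 per group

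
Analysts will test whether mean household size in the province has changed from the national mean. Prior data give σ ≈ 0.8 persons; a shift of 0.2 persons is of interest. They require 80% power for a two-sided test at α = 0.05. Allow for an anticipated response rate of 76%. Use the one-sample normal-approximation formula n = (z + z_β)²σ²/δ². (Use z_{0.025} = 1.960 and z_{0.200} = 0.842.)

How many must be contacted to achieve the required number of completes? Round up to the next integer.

n = 166

n = (z_{α/2} + z_β)² · σ² / δ²
  = (1.960 + 0.842)² · 0.8² / 0.2²
  = 7.8512 · 0.64 / 0.04
  = 125.62
Adjust for 76% response: 125.62 / 0.76 = 165.29.
Round up → n = 166.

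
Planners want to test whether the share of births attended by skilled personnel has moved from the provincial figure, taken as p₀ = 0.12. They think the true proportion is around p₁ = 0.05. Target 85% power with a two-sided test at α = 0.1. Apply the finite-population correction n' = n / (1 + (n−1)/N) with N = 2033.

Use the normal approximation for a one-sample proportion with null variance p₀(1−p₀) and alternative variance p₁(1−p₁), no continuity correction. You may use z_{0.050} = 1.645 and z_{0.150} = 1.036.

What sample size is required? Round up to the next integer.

n = [z_{α/2}·√(p₀q₀) + z_β·√(p₁q₁)]² / (p₁ − p₀)²
  = [1.645·√(0.12·0.88) + 1.036·√(0.05·0.95)]² / (-0.07)²
  = [1.645·0.3250 + 1.036·0.2179]² / 0.0049
  = [0.7604]² / 0.0049
  = 117.99
Finite-population correction (N = 2033): 117.99 / (1 + (117.99 − 1)/2033) = 111.57.
Round up → n = 112.

n = 112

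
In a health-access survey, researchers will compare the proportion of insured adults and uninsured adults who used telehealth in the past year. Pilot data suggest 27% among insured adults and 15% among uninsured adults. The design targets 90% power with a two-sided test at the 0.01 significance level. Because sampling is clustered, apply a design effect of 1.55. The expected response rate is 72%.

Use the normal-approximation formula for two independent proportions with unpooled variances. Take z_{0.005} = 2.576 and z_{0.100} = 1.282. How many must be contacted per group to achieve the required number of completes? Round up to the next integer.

n = 723 per group

n = (z_{α/2} + z_β)² · [p₁(1−p₁) + p₂(1−p₂)] / (p₁ − p₂)²
  = (2.576 + 1.282)² · (0.27·0.73 + 0.15·0.85) / (0.12)²
  = (3.858)² · (0.1971 + 0.1275) / 0.0144
  = 14.8842 · 0.3246 / 0.0144
  = 335.51
Design effect: 1.55 × 335.51 = 520.05.
Adjust for 72% response: 520.05 / 0.72 = 722.29.
Round up → n = 723 per group.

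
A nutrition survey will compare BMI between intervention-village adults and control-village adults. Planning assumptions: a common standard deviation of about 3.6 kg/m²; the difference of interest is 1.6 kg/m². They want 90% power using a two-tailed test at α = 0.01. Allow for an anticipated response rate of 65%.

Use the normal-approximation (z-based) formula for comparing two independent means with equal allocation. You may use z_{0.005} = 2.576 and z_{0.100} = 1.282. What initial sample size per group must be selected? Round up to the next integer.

n = (z_{α/2} + z_β)² · (σ₁² + σ₂²) / δ²
  = (2.576 + 1.282)² · (2·3.6² = 25.92) / 1.6²
  = 14.8842 · 25.92 / 2.56
  = 150.70
Adjust for 65% response: 150.70 / 0.65 = 231.85.
Round up → n = 232 per group.

n = 232 per group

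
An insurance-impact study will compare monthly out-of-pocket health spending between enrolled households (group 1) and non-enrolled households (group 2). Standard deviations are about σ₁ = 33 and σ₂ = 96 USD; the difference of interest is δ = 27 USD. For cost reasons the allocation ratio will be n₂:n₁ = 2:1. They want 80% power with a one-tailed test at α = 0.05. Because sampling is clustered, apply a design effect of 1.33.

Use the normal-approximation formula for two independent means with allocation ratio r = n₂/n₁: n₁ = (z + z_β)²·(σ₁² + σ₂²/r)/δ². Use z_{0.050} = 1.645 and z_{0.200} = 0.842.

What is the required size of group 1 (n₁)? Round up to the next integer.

n₁ = (z_α + z_β)² · (σ₁² + σ₂²/r) / δ²
   = (1.645 + 0.842)² · (33² + 96²/2) / 27²
   = 6.1852 · (1089 + 4608) / 729
   = 6.1852 · 5697 / 729
   = 48.34
Design effect: 1.33 × 48.34 = 64.29.
Round up → n₁ = 65; n₂ = r·n₁ = 2 × 65 = 130.

n₁ = 65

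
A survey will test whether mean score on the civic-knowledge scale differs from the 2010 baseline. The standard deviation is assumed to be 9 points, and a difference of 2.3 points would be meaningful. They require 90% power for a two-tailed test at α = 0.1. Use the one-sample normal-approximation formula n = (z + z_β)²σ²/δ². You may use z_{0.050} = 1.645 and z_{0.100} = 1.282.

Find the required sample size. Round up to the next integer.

n = 132

n = (z_{α/2} + z_β)² · σ² / δ²
  = (1.645 + 1.282)² · 9² / 2.3²
  = 8.5673 · 81 / 5.29
  = 131.18
Round up → n = 132.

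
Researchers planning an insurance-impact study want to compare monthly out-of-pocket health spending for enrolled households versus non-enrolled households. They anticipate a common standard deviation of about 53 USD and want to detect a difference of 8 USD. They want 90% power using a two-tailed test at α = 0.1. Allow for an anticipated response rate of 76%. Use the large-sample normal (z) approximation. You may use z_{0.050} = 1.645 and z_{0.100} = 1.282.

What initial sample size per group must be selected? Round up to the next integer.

n = (z_{α/2} + z_β)² · (σ₁² + σ₂²) / δ²
  = (1.645 + 1.282)² · (2·53² = 5618) / 8²
  = 8.5673 · 5618 / 64
  = 752.05
Adjust for 76% response: 752.05 / 0.76 = 989.54.
Round up → n = 990 per group.

n = 990 per group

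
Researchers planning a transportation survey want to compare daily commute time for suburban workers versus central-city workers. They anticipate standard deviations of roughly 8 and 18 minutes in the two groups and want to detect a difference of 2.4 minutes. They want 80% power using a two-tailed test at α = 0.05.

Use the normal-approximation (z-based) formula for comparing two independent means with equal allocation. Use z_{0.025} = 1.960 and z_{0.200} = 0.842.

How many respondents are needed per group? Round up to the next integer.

n = (z_{α/2} + z_β)² · (σ₁² + σ₂²) / δ²
  = (1.960 + 0.842)² · (8² + 18² = 388) / 2.4²
  = 7.8512 · 388 / 5.76
  = 528.87
Round up → n = 529 per group.

n = 529 per group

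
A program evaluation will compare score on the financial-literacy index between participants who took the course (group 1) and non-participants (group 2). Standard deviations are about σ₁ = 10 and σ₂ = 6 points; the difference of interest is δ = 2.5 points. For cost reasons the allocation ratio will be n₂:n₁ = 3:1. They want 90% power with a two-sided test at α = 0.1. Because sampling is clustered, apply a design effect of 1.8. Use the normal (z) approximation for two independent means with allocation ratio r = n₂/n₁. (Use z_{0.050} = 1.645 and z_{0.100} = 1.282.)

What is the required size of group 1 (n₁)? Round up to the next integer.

n₁ = 277

n₁ = (z_{α/2} + z_β)² · (σ₁² + σ₂²/r) / δ²
   = (1.645 + 1.282)² · (10² + 6²/3) / 2.5²
   = 8.5673 · (100 + 12) / 6.25
   = 8.5673 · 112 / 6.25
   = 153.53
Design effect: 1.8 × 153.53 = 276.35.
Round up → n₁ = 277; n₂ = r·n₁ = 3 × 277 = 831.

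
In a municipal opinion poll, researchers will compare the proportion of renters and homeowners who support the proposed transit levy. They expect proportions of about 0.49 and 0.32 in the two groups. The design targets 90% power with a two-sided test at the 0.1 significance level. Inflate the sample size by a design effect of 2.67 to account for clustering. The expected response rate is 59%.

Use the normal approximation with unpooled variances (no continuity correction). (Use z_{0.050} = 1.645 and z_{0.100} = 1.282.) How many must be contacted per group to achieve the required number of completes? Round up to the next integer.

n = 628 per group

n = (z_{α/2} + z_β)² · [p₁(1−p₁) + p₂(1−p₂)] / (p₁ − p₂)²
  = (1.645 + 1.282)² · (0.49·0.51 + 0.32·0.68) / (0.17)²
  = (2.927)² · (0.2499 + 0.2176) / 0.0289
  = 8.5673 · 0.4675 / 0.0289
  = 138.59
Design effect: 2.67 × 138.59 = 370.03.
Adjust for 59% response: 370.03 / 0.59 = 627.17.
Round up → n = 628 per group.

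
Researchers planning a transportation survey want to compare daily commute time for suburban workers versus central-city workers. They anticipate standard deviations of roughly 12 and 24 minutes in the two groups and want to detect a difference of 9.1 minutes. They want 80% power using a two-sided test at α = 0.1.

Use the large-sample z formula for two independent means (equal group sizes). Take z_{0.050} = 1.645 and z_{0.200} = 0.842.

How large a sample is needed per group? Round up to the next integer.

n = (z_{α/2} + z_β)² · (σ₁² + σ₂²) / δ²
  = (1.645 + 0.842)² · (12² + 24² = 720) / 9.1²
  = 6.1852 · 720 / 82.81
  = 53.78
Round up → n = 54 per group.

n = 54 per group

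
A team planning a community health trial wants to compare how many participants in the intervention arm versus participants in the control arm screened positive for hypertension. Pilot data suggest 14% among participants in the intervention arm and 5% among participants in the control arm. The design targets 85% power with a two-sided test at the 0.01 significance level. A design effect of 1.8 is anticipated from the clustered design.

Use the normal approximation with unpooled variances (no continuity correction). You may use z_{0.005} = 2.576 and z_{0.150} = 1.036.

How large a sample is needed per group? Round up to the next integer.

n = (z_{α/2} + z_β)² · [p₁(1−p₁) + p₂(1−p₂)] / (p₁ − p₂)²
  = (2.576 + 1.036)² · (0.14·0.86 + 0.05·0.95) / (0.09)²
  = (3.612)² · (0.1204 + 0.0475) / 0.0081
  = 13.0465 · 0.1679 / 0.0081
  = 270.43
Design effect: 1.8 × 270.43 = 486.78.
Round up → n = 487 per group.

n = 487 per group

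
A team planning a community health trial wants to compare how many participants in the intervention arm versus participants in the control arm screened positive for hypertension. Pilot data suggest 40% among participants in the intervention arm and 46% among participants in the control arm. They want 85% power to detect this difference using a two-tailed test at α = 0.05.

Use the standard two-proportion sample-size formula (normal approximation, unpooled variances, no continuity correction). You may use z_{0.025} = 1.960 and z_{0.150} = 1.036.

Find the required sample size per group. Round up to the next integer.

n = 1218 per group

n = (z_{α/2} + z_β)² · [p₁(1−p₁) + p₂(1−p₂)] / (p₁ − p₂)²
  = (1.960 + 1.036)² · (0.40·0.60 + 0.46·0.54) / (-0.06)²
  = (2.996)² · (0.2400 + 0.2484) / 0.0036
  = 8.9760 · 0.4884 / 0.0036
  = 1217.75
Round up → n = 1218 per group.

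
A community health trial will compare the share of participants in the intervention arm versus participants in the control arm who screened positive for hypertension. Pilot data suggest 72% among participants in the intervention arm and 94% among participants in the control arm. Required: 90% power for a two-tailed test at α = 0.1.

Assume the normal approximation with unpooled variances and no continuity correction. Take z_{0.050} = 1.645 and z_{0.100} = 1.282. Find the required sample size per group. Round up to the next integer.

n = 46 per group

n = (z_{α/2} + z_β)² · [p₁(1−p₁) + p₂(1−p₂)] / (p₁ − p₂)²
  = (1.645 + 1.282)² · (0.72·0.28 + 0.94·0.06) / (-0.22)²
  = (2.927)² · (0.2016 + 0.0564) / 0.0484
  = 8.5673 · 0.2580 / 0.0484
  = 45.67
Round up → n = 46 per group.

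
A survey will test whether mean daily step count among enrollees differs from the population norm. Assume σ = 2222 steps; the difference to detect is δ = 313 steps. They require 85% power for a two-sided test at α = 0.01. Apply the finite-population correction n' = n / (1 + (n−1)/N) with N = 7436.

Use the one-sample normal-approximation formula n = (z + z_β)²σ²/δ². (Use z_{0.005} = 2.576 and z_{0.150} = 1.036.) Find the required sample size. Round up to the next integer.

n = (z_{α/2} + z_β)² · σ² / δ²
  = (2.576 + 1.036)² · 2222² / 313²
  = 13.0465 · 4937284 / 97969
  = 657.50
Finite-population correction (N = 7436): 657.50 / (1 + (657.50 − 1)/7436) = 604.16.
Round up → n = 605.

n = 605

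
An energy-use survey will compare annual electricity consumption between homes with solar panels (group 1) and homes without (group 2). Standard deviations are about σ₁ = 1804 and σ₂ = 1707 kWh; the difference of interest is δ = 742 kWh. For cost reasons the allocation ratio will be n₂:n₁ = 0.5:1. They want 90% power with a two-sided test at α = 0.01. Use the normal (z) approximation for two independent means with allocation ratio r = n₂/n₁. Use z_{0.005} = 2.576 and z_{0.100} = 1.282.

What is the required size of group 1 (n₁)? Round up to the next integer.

n₁ = (z_{α/2} + z_β)² · (σ₁² + σ₂²/r) / δ²
   = (2.576 + 1.282)² · (1804² + 1707²/0.5) / 742²
   = 14.8842 · (3254416 + 5827698) / 550564
   = 14.8842 · 9082114 / 550564
   = 245.53
Round up → n₁ = 246; n₂ = r·n₁ = 0.5 × 246 = 123.

n₁ = 246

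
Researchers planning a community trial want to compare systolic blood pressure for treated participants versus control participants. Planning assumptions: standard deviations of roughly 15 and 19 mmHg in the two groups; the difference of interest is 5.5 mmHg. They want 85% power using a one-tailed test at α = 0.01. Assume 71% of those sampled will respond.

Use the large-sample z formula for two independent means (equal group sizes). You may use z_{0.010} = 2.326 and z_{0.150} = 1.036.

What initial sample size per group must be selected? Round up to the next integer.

n = (z_α + z_β)² · (σ₁² + σ₂²) / δ²
  = (2.326 + 1.036)² · (15² + 19² = 586) / 5.5²
  = 11.3030 · 586 / 30.25
  = 218.96
Adjust for 71% response: 218.96 / 0.71 = 308.40.
Round up → n = 309 per group.

n = 309 per group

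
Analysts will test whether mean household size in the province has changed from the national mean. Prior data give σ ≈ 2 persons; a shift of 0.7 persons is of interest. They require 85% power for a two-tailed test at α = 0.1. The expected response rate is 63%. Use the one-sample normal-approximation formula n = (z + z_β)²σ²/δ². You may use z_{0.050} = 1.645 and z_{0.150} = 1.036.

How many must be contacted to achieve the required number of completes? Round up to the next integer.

n = 94

n = (z_{α/2} + z_β)² · σ² / δ²
  = (1.645 + 1.036)² · 2² / 0.7²
  = 7.1878 · 4 / 0.49
  = 58.68
Adjust for 63% response: 58.68 / 0.63 = 93.14.
Round up → n = 94.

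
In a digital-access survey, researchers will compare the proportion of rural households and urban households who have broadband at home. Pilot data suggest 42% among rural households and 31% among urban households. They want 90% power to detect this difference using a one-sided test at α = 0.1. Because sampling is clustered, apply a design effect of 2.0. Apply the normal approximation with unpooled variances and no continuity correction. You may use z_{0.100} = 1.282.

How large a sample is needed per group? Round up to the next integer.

n = 498 per group

n = (z_α + z_β)² · [p₁(1−p₁) + p₂(1−p₂)] / (p₁ − p₂)²
  = (1.282 + 1.282)² · (0.42·0.58 + 0.31·0.69) / (0.11)²
  = (2.564)² · (0.2436 + 0.2139) / 0.0121
  = 6.5741 · 0.4575 / 0.0121
  = 248.57
Design effect: 2.0 × 248.57 = 497.13.
Round up → n = 498 per group.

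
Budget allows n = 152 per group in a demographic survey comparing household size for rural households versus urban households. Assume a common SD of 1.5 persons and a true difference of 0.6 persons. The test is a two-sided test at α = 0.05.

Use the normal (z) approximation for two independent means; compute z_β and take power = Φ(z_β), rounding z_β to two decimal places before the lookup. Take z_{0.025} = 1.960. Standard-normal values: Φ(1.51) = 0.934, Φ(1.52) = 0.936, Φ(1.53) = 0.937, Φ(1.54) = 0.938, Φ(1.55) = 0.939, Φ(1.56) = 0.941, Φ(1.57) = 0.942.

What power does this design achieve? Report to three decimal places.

Power ≈ 0.937

z_β = δ·√(n/(σ₁²+σ₂²)) − z_{α/2}
    = 0.6 · √(152/4.5) − 1.960
    = 0.6 · 5.81187 − 1.960
    = 3.4871 − 1.960 = 1.5271 → 1.53
Power = Φ(1.53) = 0.937.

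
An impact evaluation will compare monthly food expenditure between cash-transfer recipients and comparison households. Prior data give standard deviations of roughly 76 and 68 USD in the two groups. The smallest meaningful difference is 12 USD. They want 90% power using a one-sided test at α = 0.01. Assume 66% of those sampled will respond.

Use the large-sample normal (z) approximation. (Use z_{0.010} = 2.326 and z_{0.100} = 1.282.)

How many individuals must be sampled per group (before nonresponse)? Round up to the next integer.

n = (z_α + z_β)² · (σ₁² + σ₂²) / δ²
  = (2.326 + 1.282)² · (76² + 68² = 10400) / 12²
  = 13.0177 · 10400 / 144
  = 940.16
Adjust for 66% response: 940.16 / 0.66 = 1424.49.
Round up → n = 1425 per group.

n = 1425 per group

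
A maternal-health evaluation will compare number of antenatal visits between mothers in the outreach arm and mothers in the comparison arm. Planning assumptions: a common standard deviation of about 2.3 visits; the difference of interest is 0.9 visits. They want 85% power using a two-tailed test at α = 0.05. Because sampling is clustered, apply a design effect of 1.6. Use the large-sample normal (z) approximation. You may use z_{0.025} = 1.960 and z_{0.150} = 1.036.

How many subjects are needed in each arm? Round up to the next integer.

n = 188 per group

n = (z_{α/2} + z_β)² · (σ₁² + σ₂²) / δ²
  = (1.960 + 1.036)² · (2·2.3² = 10.58) / 0.9²
  = 8.9760 · 10.58 / 0.81
  = 117.24
Design effect: 1.6 × 117.24 = 187.59.
Round up → n = 188 per group.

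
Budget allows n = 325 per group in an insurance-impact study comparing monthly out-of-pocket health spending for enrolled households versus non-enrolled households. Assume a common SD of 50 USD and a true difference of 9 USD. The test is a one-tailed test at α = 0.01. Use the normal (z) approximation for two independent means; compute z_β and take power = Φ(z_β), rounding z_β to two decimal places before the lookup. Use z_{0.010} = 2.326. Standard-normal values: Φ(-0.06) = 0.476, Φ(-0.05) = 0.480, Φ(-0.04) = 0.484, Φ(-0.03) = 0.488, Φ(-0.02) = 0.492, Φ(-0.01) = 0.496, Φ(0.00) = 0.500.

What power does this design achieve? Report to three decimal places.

z_β = δ·√(n/(σ₁²+σ₂²)) − z_α
    = 9 · √(325/5000) − 2.326
    = 9 · 0.25495 − 2.326
    = 2.2946 − 2.326 = -0.0314 → -0.03
Power = Φ(-0.03) = 0.488.

Power ≈ 0.488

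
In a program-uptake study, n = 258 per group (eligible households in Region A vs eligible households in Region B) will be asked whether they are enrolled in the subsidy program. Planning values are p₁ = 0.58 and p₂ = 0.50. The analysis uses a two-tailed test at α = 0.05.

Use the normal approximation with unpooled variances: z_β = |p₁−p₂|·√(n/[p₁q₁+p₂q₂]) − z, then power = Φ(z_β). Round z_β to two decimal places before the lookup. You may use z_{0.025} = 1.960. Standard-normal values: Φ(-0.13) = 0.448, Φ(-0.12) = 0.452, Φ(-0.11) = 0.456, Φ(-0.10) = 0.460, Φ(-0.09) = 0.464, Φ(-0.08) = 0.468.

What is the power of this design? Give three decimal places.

z_β = |p₁−p₂|·√(n/[p₁q₁+p₂q₂]) − z_{α/2}
    = 0.08 · √(258/0.4936) − 1.960
    = 0.08 · 22.8624 − 1.960
    = 1.8290 − 1.960 = -0.1310 → -0.13
Power = Φ(-0.13) = 0.448.

Power ≈ 0.448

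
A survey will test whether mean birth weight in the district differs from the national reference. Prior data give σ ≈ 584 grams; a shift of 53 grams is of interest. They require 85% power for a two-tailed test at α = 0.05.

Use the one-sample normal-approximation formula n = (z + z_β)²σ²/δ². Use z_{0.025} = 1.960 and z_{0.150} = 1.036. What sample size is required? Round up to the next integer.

n = (z_{α/2} + z_β)² · σ² / δ²
  = (1.960 + 1.036)² · 584² / 53²
  = 8.9760 · 341056 / 2809
  = 1089.83
Round up → n = 1090.

n = 1090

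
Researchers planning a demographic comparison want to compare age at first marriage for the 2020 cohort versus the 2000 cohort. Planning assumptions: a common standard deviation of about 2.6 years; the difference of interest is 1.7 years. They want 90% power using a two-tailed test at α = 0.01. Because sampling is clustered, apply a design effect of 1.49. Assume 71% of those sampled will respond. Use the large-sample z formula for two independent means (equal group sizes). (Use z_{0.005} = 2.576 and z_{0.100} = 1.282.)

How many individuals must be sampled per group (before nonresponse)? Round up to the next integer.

n = (z_{α/2} + z_β)² · (σ₁² + σ₂²) / δ²
  = (2.576 + 1.282)² · (2·2.6² = 13.52) / 1.7²
  = 14.8842 · 13.52 / 2.89
  = 69.63
Design effect: 1.49 × 69.63 = 103.75.
Adjust for 71% response: 103.75 / 0.71 = 146.13.
Round up → n = 147 per group.

n = 147 per group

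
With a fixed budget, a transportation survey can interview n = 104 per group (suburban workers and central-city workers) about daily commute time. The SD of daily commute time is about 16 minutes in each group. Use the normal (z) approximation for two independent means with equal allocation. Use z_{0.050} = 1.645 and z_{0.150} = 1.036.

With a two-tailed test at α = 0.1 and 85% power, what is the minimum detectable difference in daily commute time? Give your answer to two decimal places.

δ = (z_{α/2} + z_β) · √((σ₁²+σ₂²)/n)
  = (1.645 + 1.036) · √(512/104)
  = 2.681 · √4.9231
  = 2.681 · 2.2188
  = 5.9486

Minimum detectable difference ≈ 5.95 minutes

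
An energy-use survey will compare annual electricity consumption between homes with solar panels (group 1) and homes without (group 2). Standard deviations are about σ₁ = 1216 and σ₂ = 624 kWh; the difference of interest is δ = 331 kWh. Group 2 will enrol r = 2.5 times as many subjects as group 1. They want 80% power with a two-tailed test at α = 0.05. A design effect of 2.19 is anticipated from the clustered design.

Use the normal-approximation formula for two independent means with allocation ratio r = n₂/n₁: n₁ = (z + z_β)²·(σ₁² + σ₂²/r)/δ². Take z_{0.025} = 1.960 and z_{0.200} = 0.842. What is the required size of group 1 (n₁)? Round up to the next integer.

n₁ = (z_{α/2} + z_β)² · (σ₁² + σ₂²/r) / δ²
   = (1.960 + 0.842)² · (1216² + 624²/2.5) / 331²
   = 7.8512 · (1478656 + 155750.4) / 109561
   = 7.8512 · 1634406.4 / 109561
   = 117.12
Design effect: 2.19 × 117.12 = 256.50.
Round up → n₁ = 257; n₂ = r·n₁ = 2.5 × 257 = 643.

n₁ = 257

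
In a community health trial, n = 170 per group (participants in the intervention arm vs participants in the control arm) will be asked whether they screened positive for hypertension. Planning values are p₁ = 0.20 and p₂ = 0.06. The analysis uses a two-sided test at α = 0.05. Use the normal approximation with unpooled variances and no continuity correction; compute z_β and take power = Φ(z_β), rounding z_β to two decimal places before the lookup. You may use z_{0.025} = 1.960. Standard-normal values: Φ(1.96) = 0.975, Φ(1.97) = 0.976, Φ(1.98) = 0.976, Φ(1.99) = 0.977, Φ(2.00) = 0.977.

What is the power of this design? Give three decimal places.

Power ≈ 0.975

z_β = |p₁−p₂|·√(n/[p₁q₁+p₂q₂]) − z_{α/2}
    = 0.14 · √(170/0.2164) − 1.960
    = 0.14 · 28.0282 − 1.960
    = 3.9240 − 1.960 = 1.9640 → 1.96
Power = Φ(1.96) = 0.975.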